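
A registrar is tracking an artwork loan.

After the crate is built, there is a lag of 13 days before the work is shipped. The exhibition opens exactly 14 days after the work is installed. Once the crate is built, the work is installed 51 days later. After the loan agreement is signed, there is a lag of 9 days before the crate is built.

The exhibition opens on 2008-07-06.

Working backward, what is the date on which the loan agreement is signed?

2008-04-23

The exhibition opens: Jul 6, 2008.
The work is installed: Jul 6, 2008 − 14 days = Jun 22, 2008.
The crate is built: Jun 22, 2008 − 51 days = May 2, 2008.
The loan agreement is signed: May 2, 2008 − 9 days = Apr 23, 2008.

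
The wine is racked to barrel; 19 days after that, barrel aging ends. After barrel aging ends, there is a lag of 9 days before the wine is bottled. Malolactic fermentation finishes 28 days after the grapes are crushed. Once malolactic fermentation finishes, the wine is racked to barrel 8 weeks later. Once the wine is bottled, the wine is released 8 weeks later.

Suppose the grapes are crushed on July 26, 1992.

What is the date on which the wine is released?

January 10, 1993

The grapes are crushed: Jul 26, 1992.
Malolactic fermentation finishes: Jul 26, 1992 + 28 days = Aug 23, 1992.
The wine is racked to barrel: Aug 23, 1992 + 8 weeks = Oct 18, 1992.
Barrel aging ends: Oct 18, 1992 + 19 days = Nov 6, 1992.
The wine is bottled: Nov 6, 1992 + 9 days = Nov 15, 1992.
The wine is released: Nov 15, 1992 + 8 weeks = Jan 10, 1993.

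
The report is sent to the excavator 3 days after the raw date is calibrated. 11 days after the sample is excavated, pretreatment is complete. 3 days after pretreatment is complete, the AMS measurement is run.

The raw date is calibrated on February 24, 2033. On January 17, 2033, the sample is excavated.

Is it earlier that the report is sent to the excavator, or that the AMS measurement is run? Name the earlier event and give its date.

The raw date is calibrated: Feb 24, 2033.
The report is sent to the excavator: Feb 24, 2033 + 3 days = Feb 27, 2033.
The sample is excavated: Jan 17, 2033.
Pretreatment is complete: Jan 17, 2033 + 11 days = Jan 28, 2033.
The AMS measurement is run: Jan 28, 2033 + 3 days = Jan 31, 2033.
Comparing: the report is sent to the excavator on Feb 27, 2033 vs the AMS measurement is run on Jan 31, 2033. Earlier: the AMS measurement is run.

The AMS measurement is run — January 31, 2033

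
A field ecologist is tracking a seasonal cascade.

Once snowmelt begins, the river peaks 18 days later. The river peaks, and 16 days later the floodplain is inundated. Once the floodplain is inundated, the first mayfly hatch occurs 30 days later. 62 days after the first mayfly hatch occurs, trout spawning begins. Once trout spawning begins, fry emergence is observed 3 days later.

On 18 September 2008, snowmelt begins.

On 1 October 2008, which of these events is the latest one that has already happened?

Snowmelt begins

Snowmelt begins: Sep 18, 2008.
The river peaks: Sep 18, 2008 + 18 days = Oct 6, 2008.
The floodplain is inundated: Oct 6, 2008 + 16 days = Oct 22, 2008.
The first mayfly hatch occurs: Oct 22, 2008 + 30 days = Nov 21, 2008.
Trout spawning begins: Nov 21, 2008 + 62 days = Jan 22, 2009.
Fry emergence is observed: Jan 22, 2009 + 3 days = Jan 25, 2009.
Oct 1, 2008 falls between when snowmelt begins (Sep 18, 2008) and when the river peaks (Oct 6, 2008).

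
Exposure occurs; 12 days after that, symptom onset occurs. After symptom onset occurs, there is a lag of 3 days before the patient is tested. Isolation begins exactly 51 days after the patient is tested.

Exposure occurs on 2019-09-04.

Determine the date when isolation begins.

2019-11-09

Exposure occurs: Sep 4, 2019.
Symptom onset occurs: Sep 4, 2019 + 12 days = Sep 16, 2019.
The patient is tested: Sep 16, 2019 + 3 days = Sep 19, 2019.
Isolation begins: Sep 19, 2019 + 51 days = Nov 9, 2019.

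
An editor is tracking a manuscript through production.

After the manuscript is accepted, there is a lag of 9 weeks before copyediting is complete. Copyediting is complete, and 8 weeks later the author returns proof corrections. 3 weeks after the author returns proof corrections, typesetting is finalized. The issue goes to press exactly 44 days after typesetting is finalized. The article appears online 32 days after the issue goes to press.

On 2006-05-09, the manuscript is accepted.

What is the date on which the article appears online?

The manuscript is accepted: May 9, 2006.
Copyediting is complete: May 9, 2006 + 9 weeks = Jul 11, 2006.
The author returns proof corrections: Jul 11, 2006 + 8 weeks = Sep 5, 2006.
Typesetting is finalized: Sep 5, 2006 + 3 weeks = Sep 26, 2006.
The issue goes to press: Sep 26, 2006 + 44 days = Nov 9, 2006.
The article appears online: Nov 9, 2006 + 32 days = Dec 11, 2006.

2006-12-11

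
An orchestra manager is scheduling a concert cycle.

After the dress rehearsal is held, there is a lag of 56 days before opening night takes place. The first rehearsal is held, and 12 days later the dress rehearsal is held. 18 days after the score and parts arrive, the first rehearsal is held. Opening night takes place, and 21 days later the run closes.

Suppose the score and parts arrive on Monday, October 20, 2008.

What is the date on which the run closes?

The score and parts arrive: Oct 20, 2008.
The first rehearsal is held: Oct 20, 2008 + 18 days = Nov 7, 2008.
The dress rehearsal is held: Nov 7, 2008 + 12 days = Nov 19, 2008.
Opening night takes place: Nov 19, 2008 + 56 days = Jan 14, 2009.
The run closes: Jan 14, 2009 + 21 days = Feb 4, 2009.

Wednesday, February 4, 2009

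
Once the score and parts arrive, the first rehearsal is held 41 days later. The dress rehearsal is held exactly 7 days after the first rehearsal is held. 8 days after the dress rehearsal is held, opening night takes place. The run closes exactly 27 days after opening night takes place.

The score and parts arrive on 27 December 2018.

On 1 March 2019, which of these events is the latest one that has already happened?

The score and parts arrive: Dec 27, 2018.
The first rehearsal is held: Dec 27, 2018 + 41 days = Feb 6, 2019.
The dress rehearsal is held: Feb 6, 2019 + 7 days = Feb 13, 2019.
Opening night takes place: Feb 13, 2019 + 8 days = Feb 21, 2019.
The run closes: Feb 21, 2019 + 27 days = Mar 20, 2019.
Mar 1, 2019 falls between when opening night takes place (Feb 21, 2019) and when the run closes (Mar 20, 2019).

Opening night takes place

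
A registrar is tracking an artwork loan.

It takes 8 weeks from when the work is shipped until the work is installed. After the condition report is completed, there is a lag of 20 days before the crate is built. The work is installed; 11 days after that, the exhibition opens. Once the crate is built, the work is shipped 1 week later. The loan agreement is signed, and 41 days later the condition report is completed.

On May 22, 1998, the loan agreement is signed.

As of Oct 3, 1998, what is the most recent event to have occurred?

The work is installed

The loan agreement is signed: May 22, 1998.
The condition report is completed: May 22, 1998 + 41 days = Jul 2, 1998.
The crate is built: Jul 2, 1998 + 20 days = Jul 22, 1998.
The work is shipped: Jul 22, 1998 + 1 week = Jul 29, 1998.
The work is installed: Jul 29, 1998 + 8 weeks = Sep 23, 1998.
The exhibition opens: Sep 23, 1998 + 11 days = Oct 4, 1998.
Oct 3, 1998 falls between when the work is installed (Sep 23, 1998) and when the exhibition opens (Oct 4, 1998).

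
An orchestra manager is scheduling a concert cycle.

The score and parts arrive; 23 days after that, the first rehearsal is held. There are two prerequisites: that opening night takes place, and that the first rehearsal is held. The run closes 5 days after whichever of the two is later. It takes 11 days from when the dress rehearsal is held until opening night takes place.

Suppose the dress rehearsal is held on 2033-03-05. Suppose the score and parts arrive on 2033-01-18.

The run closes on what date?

The dress rehearsal is held: Mar 5, 2033.
Opening night takes place: Mar 5, 2033 + 11 days = Mar 16, 2033.
The score and parts arrive: Jan 18, 2033.
The first rehearsal is held: Jan 18, 2033 + 23 days = Feb 10, 2033.
Both prerequisites met — opening night takes place (Mar 16, 2033), the first rehearsal is held (Feb 10, 2033); the later is Mar 16, 2033.
The run closes: Mar 16, 2033 + 5 days = Mar 21, 2033.

2033-03-21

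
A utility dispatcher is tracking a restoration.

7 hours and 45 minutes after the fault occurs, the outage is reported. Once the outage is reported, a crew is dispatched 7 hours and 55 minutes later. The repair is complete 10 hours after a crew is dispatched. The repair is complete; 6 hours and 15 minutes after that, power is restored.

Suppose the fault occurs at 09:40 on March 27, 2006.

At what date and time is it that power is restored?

The fault occurs: 09:40 Mar 27, 2006.
The outage is reported: 09:40 Mar 27, 2006 + 7h45m = 17:25 Mar 27, 2006.
A crew is dispatched: 17:25 Mar 27, 2006 + 7h55m = 01:20 Mar 28, 2006.
The repair is complete: 01:20 Mar 28, 2006 + 10h = 11:20 Mar 28, 2006.
Power is restored: 11:20 Mar 28, 2006 + 6h15m = 17:35 Mar 28, 2006.

17:35 on March 28, 2006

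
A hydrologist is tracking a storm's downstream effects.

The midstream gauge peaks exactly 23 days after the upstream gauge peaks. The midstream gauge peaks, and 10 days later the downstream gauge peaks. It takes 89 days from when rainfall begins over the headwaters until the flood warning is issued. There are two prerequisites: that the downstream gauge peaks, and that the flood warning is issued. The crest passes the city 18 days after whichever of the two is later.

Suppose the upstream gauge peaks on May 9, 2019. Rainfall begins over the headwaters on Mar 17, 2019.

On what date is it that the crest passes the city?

The upstream gauge peaks: May 9, 2019.
The midstream gauge peaks: May 9, 2019 + 23 days = Jun 1, 2019.
The downstream gauge peaks: Jun 1, 2019 + 10 days = Jun 11, 2019.
Rainfall begins over the headwaters: Mar 17, 2019.
The flood warning is issued: Mar 17, 2019 + 89 days = Jun 14, 2019.
Both prerequisites met — the downstream gauge peaks (Jun 11, 2019), the flood warning is issued (Jun 14, 2019); the later is Jun 14, 2019.
The crest passes the city: Jun 14, 2019 + 18 days = Jul 2, 2019.

Jul 2, 2019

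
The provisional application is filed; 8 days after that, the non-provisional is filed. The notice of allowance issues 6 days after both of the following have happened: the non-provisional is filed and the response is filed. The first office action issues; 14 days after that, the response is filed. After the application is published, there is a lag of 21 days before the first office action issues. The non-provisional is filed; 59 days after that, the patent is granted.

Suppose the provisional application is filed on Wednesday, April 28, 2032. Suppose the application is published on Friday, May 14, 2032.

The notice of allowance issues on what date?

Thursday, June 24, 2032

The provisional application is filed: Apr 28, 2032.
The non-provisional is filed: Apr 28, 2032 + 8 days = May 6, 2032.
The application is published: May 14, 2032.
The first office action issues: May 14, 2032 + 21 days = Jun 4, 2032.
The response is filed: Jun 4, 2032 + 14 days = Jun 18, 2032.
Both prerequisites met — the non-provisional is filed (May 6, 2032), the response is filed (Jun 18, 2032); the later is Jun 18, 2032.
The notice of allowance issues: Jun 18, 2032 + 6 days = Jun 24, 2032.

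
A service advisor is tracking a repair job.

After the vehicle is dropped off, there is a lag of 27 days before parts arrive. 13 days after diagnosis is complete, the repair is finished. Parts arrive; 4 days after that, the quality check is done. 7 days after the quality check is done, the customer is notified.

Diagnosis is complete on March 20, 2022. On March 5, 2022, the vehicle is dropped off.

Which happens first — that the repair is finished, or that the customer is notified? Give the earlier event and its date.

Diagnosis is complete: Mar 20, 2022.
The repair is finished: Mar 20, 2022 + 13 days = Apr 2, 2022.
The vehicle is dropped off: Mar 5, 2022.
Parts arrive: Mar 5, 2022 + 27 days = Apr 1, 2022.
The quality check is done: Apr 1, 2022 + 4 days = Apr 5, 2022.
The customer is notified: Apr 5, 2022 + 7 days = Apr 12, 2022.
Comparing: the repair is finished on Apr 2, 2022 vs the customer is notified on Apr 12, 2022. Earlier: the repair is finished.

The repair is finished — April 2, 2022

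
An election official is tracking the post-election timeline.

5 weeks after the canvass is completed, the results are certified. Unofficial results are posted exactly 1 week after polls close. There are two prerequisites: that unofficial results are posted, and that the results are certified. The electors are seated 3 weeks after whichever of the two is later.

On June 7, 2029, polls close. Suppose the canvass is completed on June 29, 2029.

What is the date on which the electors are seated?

Polls close: Jun 7, 2029.
Unofficial results are posted: Jun 7, 2029 + 1 week = Jun 14, 2029.
The canvass is completed: Jun 29, 2029.
The results are certified: Jun 29, 2029 + 5 weeks = Aug 3, 2029.
Both prerequisites met — unofficial results are posted (Jun 14, 2029), the results are certified (Aug 3, 2029); the later is Aug 3, 2029.
The electors are seated: Aug 3, 2029 + 3 weeks = Aug 24, 2029.

August 24, 2029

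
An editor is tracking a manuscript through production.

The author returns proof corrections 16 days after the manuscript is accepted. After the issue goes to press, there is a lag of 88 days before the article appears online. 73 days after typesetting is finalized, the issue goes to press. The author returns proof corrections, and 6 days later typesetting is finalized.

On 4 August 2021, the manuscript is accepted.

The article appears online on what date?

The manuscript is accepted: Aug 4, 2021.
The author returns proof corrections: Aug 4, 2021 + 16 days = Aug 20, 2021.
Typesetting is finalized: Aug 20, 2021 + 6 days = Aug 26, 2021.
The issue goes to press: Aug 26, 2021 + 73 days = Nov 7, 2021.
The article appears online: Nov 7, 2021 + 88 days = Feb 3, 2022.

3 February 2022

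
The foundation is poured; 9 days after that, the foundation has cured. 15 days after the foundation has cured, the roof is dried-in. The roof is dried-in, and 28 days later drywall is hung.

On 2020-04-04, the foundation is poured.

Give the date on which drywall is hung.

2020-05-26

The foundation is poured: Apr 4, 2020.
The foundation has cured: Apr 4, 2020 + 9 days = Apr 13, 2020.
The roof is dried-in: Apr 13, 2020 + 15 days = Apr 28, 2020.
Drywall is hung: Apr 28, 2020 + 28 days = May 26, 2020.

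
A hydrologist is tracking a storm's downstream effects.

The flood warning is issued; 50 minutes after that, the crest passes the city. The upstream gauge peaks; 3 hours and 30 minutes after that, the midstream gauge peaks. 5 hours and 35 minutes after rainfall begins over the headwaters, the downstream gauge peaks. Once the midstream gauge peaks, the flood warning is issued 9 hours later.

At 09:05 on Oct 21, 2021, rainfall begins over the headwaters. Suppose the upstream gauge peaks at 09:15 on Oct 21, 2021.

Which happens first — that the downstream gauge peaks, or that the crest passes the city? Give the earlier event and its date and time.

Rainfall begins over the headwaters: 09:05 Oct 21, 2021.
The downstream gauge peaks: 09:05 Oct 21, 2021 + 5h35m = 14:40 Oct 21, 2021.
The upstream gauge peaks: 09:15 Oct 21, 2021.
The midstream gauge peaks: 09:15 Oct 21, 2021 + 3h30m = 12:45 Oct 21, 2021.
The flood warning is issued: 12:45 Oct 21, 2021 + 9h = 21:45 Oct 21, 2021.
The crest passes the city: 21:45 Oct 21, 2021 + 50m = 22:35 Oct 21, 2021.
Comparing: the downstream gauge peaks at 14:40 Oct 21, 2021 vs the crest passes the city at 22:35 Oct 21, 2021. Earlier: the downstream gauge peaks.

The downstream gauge peaks — 14:40 on Oct 21, 2021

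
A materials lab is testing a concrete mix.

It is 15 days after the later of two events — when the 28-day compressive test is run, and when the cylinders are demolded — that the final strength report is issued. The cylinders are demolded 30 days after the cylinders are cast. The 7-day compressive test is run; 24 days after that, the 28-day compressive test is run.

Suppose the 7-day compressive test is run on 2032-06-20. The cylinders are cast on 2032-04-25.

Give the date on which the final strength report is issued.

2032-07-29

The 7-day compressive test is run: Jun 20, 2032.
The 28-day compressive test is run: Jun 20, 2032 + 24 days = Jul 14, 2032.
The cylinders are cast: Apr 25, 2032.
The cylinders are demolded: Apr 25, 2032 + 30 days = May 25, 2032.
Both prerequisites met — the 28-day compressive test is run (Jul 14, 2032), the cylinders are demolded (May 25, 2032); the later is Jul 14, 2032.
The final strength report is issued: Jul 14, 2032 + 15 days = Jul 29, 2032.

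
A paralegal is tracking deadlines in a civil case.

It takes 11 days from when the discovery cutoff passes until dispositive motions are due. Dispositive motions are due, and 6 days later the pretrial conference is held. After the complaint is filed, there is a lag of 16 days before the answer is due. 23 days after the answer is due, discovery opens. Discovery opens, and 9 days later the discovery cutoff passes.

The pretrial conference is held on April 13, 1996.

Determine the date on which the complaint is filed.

The pretrial conference is held: Apr 13, 1996.
Dispositive motions are due: Apr 13, 1996 − 6 days = Apr 7, 1996.
The discovery cutoff passes: Apr 7, 1996 − 11 days = Mar 27, 1996.
Discovery opens: Mar 27, 1996 − 9 days = Mar 18, 1996.
The answer is due: Mar 18, 1996 − 23 days = Feb 24, 1996.
The complaint is filed: Feb 24, 1996 − 16 days = Feb 8, 1996.

February 8, 1996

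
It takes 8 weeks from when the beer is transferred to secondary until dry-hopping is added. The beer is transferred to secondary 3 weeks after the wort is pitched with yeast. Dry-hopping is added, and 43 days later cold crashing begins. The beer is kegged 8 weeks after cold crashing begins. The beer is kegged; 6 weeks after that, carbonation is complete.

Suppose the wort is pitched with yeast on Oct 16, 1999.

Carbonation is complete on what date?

May 21, 2000

The wort is pitched with yeast: Oct 16, 1999.
The beer is transferred to secondary: Oct 16, 1999 + 3 weeks = Nov 6, 1999.
Dry-hopping is added: Nov 6, 1999 + 8 weeks = Jan 1, 2000.
Cold crashing begins: Jan 1, 2000 + 43 days = Feb 13, 2000.
The beer is kegged: Feb 13, 2000 + 8 weeks = Apr 9, 2000.
Carbonation is complete: Apr 9, 2000 + 6 weeks = May 21, 2000.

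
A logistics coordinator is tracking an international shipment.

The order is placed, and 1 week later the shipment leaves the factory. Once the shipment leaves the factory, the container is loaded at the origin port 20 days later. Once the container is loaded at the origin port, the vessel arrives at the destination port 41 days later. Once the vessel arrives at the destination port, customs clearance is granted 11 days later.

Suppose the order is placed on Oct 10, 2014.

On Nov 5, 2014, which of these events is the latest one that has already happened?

The order is placed: Oct 10, 2014.
The shipment leaves the factory: Oct 10, 2014 + 1 week = Oct 17, 2014.
The container is loaded at the origin port: Oct 17, 2014 + 20 days = Nov 6, 2014.
The vessel arrives at the destination port: Nov 6, 2014 + 41 days = Dec 17, 2014.
Customs clearance is granted: Dec 17, 2014 + 11 days = Dec 28, 2014.
Nov 5, 2014 falls between when the shipment leaves the factory (Oct 17, 2014) and when the container is loaded at the origin port (Nov 6, 2014).

The shipment leaves the factory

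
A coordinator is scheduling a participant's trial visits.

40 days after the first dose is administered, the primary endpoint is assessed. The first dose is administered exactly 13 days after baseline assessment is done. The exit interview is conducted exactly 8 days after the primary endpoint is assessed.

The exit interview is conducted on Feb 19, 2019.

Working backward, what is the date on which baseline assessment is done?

The exit interview is conducted: Feb 19, 2019.
The primary endpoint is assessed: Feb 19, 2019 − 8 days = Feb 11, 2019.
The first dose is administered: Feb 11, 2019 − 40 days = Jan 2, 2019.
Baseline assessment is done: Jan 2, 2019 − 13 days = Dec 20, 2018.

Dec 20, 2018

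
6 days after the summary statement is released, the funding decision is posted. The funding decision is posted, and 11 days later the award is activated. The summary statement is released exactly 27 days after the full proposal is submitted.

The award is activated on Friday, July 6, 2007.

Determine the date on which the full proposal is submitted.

The award is activated: Jul 6, 2007.
The funding decision is posted: Jul 6, 2007 − 11 days = Jun 25, 2007.
The summary statement is released: Jun 25, 2007 − 6 days = Jun 19, 2007.
The full proposal is submitted: Jun 19, 2007 − 27 days = May 23, 2007.

Wednesday, May 23, 2007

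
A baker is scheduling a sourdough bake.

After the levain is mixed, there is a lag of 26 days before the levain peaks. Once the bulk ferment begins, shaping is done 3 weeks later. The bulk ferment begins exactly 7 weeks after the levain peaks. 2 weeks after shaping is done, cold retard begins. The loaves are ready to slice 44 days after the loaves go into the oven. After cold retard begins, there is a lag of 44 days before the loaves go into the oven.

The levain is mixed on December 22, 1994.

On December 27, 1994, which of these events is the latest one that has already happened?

The levain is mixed: Dec 22, 1994.
The levain peaks: Dec 22, 1994 + 26 days = Jan 17, 1995.
The bulk ferment begins: Jan 17, 1995 + 7 weeks = Mar 7, 1995.
Shaping is done: Mar 7, 1995 + 3 weeks = Mar 28, 1995.
Cold retard begins: Mar 28, 1995 + 2 weeks = Apr 11, 1995.
The loaves go into the oven: Apr 11, 1995 + 44 days = May 25, 1995.
The loaves are ready to slice: May 25, 1995 + 44 days = Jul 8, 1995.
Dec 27, 1994 falls between when the levain is mixed (Dec 22, 1994) and when the levain peaks (Jan 17, 1995).

The levain is mixed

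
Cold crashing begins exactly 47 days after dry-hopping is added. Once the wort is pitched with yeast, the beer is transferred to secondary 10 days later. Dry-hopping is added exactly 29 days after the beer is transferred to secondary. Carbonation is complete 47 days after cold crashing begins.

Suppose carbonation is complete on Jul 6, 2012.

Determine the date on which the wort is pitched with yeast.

Carbonation is complete: Jul 6, 2012.
Cold crashing begins: Jul 6, 2012 − 47 days = May 20, 2012.
Dry-hopping is added: May 20, 2012 − 47 days = Apr 3, 2012.
The beer is transferred to secondary: Apr 3, 2012 − 29 days = Mar 5, 2012.
The wort is pitched with yeast: Mar 5, 2012 − 10 days = Feb 24, 2012.

Feb 24, 2012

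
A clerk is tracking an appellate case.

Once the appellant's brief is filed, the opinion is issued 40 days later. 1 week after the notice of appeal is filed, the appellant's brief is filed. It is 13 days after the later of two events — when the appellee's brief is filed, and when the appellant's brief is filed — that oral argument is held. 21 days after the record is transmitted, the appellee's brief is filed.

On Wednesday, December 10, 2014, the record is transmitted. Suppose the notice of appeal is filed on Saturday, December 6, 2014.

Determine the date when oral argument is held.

Tuesday, January 13, 2015

The record is transmitted: Dec 10, 2014.
The appellee's brief is filed: Dec 10, 2014 + 21 days = Dec 31, 2014.
The notice of appeal is filed: Dec 6, 2014.
The appellant's brief is filed: Dec 6, 2014 + 1 week = Dec 13, 2014.
Both prerequisites met — the appellee's brief is filed (Dec 31, 2014), the appellant's brief is filed (Dec 13, 2014); the later is Dec 31, 2014.
Oral argument is held: Dec 31, 2014 + 13 days = Jan 13, 2015.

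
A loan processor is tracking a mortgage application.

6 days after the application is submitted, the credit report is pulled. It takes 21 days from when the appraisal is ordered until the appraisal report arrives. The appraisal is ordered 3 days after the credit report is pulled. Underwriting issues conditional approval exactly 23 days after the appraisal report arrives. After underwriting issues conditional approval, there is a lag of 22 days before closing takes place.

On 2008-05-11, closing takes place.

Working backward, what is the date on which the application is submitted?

Closing takes place: May 11, 2008.
Underwriting issues conditional approval: May 11, 2008 − 22 days = Apr 19, 2008.
The appraisal report arrives: Apr 19, 2008 − 23 days = Mar 27, 2008.
The appraisal is ordered: Mar 27, 2008 − 21 days = Mar 6, 2008.
The credit report is pulled: Mar 6, 2008 − 3 days = Mar 3, 2008.
The application is submitted: Mar 3, 2008 − 6 days = Feb 26, 2008.

2008-02-26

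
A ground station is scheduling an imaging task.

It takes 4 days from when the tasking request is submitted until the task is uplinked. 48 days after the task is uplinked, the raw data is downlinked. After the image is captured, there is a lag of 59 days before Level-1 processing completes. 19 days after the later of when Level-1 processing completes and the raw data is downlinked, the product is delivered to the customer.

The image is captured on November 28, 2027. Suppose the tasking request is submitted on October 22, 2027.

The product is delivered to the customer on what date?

February 14, 2028

The image is captured: Nov 28, 2027.
Level-1 processing completes: Nov 28, 2027 + 59 days = Jan 26, 2028.
The tasking request is submitted: Oct 22, 2027.
The task is uplinked: Oct 22, 2027 + 4 days = Oct 26, 2027.
The raw data is downlinked: Oct 26, 2027 + 48 days = Dec 13, 2027.
Both prerequisites met — Level-1 processing completes (Jan 26, 2028), the raw data is downlinked (Dec 13, 2027); the later is Jan 26, 2028.
The product is delivered to the customer: Jan 26, 2028 + 19 days = Feb 14, 2028.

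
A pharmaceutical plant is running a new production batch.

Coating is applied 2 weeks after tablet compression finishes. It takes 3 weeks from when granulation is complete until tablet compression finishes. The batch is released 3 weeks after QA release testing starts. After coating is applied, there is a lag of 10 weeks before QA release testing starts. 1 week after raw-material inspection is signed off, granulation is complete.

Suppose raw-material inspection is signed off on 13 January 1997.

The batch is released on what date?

Raw-material inspection is signed off: Jan 13, 1997.
Granulation is complete: Jan 13, 1997 + 1 week = Jan 20, 1997.
Tablet compression finishes: Jan 20, 1997 + 3 weeks = Feb 10, 1997.
Coating is applied: Feb 10, 1997 + 2 weeks = Feb 24, 1997.
QA release testing starts: Feb 24, 1997 + 10 weeks = May 5, 1997.
The batch is released: May 5, 1997 + 3 weeks = May 26, 1997.

26 May 1997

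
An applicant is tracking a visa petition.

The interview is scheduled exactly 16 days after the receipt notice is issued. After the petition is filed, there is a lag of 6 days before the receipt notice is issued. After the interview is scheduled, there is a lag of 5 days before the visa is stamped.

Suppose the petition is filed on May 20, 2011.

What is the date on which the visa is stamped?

June 16, 2011

The petition is filed: May 20, 2011.
The receipt notice is issued: May 20, 2011 + 6 days = May 26, 2011.
The interview is scheduled: May 26, 2011 + 16 days = Jun 11, 2011.
The visa is stamped: Jun 11, 2011 + 5 days = Jun 16, 2011.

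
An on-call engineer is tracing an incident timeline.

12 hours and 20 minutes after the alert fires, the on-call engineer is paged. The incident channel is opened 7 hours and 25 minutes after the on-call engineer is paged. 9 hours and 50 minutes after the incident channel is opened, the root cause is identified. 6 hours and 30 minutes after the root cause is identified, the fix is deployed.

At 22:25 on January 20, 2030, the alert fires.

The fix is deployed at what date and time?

The alert fires: 22:25 Jan 20, 2030.
The on-call engineer is paged: 22:25 Jan 20, 2030 + 12h20m = 10:45 Jan 21, 2030.
The incident channel is opened: 10:45 Jan 21, 2030 + 7h25m = 18:10 Jan 21, 2030.
The root cause is identified: 18:10 Jan 21, 2030 + 9h50m = 04:00 Jan 22, 2030.
The fix is deployed: 04:00 Jan 22, 2030 + 6h30m = 10:30 Jan 22, 2030.

10:30 on January 22, 2030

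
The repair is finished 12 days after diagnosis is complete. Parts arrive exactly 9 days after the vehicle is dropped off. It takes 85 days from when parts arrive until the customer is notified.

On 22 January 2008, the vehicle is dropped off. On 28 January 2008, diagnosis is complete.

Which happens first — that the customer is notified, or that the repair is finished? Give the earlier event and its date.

The repair is finished — 9 February 2008

The vehicle is dropped off: Jan 22, 2008.
Parts arrive: Jan 22, 2008 + 9 days = Jan 31, 2008.
The customer is notified: Jan 31, 2008 + 85 days = Apr 25, 2008.
Diagnosis is complete: Jan 28, 2008.
The repair is finished: Jan 28, 2008 + 12 days = Feb 9, 2008.
Comparing: the customer is notified on Apr 25, 2008 vs the repair is finished on Feb 9, 2008. Earlier: the repair is finished.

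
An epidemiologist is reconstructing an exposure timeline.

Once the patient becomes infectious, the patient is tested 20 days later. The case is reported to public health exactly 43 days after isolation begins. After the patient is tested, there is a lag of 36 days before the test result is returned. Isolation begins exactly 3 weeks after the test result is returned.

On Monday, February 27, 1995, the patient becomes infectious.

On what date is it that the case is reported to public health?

The patient becomes infectious: Feb 27, 1995.
The patient is tested: Feb 27, 1995 + 20 days = Mar 19, 1995.
The test result is returned: Mar 19, 1995 + 36 days = Apr 24, 1995.
Isolation begins: Apr 24, 1995 + 3 weeks = May 15, 1995.
The case is reported to public health: May 15, 1995 + 43 days = Jun 27, 1995.

Tuesday, June 27, 1995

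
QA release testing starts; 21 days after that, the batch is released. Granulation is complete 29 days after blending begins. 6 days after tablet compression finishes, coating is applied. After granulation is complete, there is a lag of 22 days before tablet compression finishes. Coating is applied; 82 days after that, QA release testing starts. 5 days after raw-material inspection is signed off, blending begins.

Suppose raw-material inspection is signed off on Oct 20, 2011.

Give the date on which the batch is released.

Raw-material inspection is signed off: Oct 20, 2011.
Blending begins: Oct 20, 2011 + 5 days = Oct 25, 2011.
Granulation is complete: Oct 25, 2011 + 29 days = Nov 23, 2011.
Tablet compression finishes: Nov 23, 2011 + 22 days = Dec 15, 2011.
Coating is applied: Dec 15, 2011 + 6 days = Dec 21, 2011.
QA release testing starts: Dec 21, 2011 + 82 days = Mar 12, 2012.
The batch is released: Mar 12, 2012 + 21 days = Apr 2, 2012.

Apr 2, 2012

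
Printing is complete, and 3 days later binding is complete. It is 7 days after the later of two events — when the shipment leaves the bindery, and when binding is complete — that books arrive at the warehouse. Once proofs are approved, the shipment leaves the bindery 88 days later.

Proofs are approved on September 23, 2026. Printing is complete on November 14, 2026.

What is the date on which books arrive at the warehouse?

Proofs are approved: Sep 23, 2026.
The shipment leaves the bindery: Sep 23, 2026 + 88 days = Dec 20, 2026.
Printing is complete: Nov 14, 2026.
Binding is complete: Nov 14, 2026 + 3 days = Nov 17, 2026.
Both prerequisites met — the shipment leaves the bindery (Dec 20, 2026), binding is complete (Nov 17, 2026); the later is Dec 20, 2026.
Books arrive at the warehouse: Dec 20, 2026 + 7 days = Dec 27, 2026.

December 27, 2026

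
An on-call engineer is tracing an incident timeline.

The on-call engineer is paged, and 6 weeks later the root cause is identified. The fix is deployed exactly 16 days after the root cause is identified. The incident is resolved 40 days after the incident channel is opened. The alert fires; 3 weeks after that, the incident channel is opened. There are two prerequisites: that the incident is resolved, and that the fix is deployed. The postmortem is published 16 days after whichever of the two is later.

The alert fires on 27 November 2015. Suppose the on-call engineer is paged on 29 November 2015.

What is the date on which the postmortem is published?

The alert fires: Nov 27, 2015.
The incident channel is opened: Nov 27, 2015 + 3 weeks = Dec 18, 2015.
The incident is resolved: Dec 18, 2015 + 40 days = Jan 27, 2016.
The on-call engineer is paged: Nov 29, 2015.
The root cause is identified: Nov 29, 2015 + 6 weeks = Jan 10, 2016.
The fix is deployed: Jan 10, 2016 + 16 days = Jan 26, 2016.
Both prerequisites met — the incident is resolved (Jan 27, 2016), the fix is deployed (Jan 26, 2016); the later is Jan 27, 2016.
The postmortem is published: Jan 27, 2016 + 16 days = Feb 12, 2016.

12 February 2016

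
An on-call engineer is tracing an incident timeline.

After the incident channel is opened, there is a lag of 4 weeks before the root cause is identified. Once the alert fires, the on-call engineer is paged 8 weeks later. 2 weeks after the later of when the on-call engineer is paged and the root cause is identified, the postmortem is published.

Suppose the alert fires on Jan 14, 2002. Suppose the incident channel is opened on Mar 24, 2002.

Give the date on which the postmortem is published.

The alert fires: Jan 14, 2002.
The on-call engineer is paged: Jan 14, 2002 + 8 weeks = Mar 11, 2002.
The incident channel is opened: Mar 24, 2002.
The root cause is identified: Mar 24, 2002 + 4 weeks = Apr 21, 2002.
Both prerequisites met — the on-call engineer is paged (Mar 11, 2002), the root cause is identified (Apr 21, 2002); the later is Apr 21, 2002.
The postmortem is published: Apr 21, 2002 + 2 weeks = May 5, 2002.

May 5, 2002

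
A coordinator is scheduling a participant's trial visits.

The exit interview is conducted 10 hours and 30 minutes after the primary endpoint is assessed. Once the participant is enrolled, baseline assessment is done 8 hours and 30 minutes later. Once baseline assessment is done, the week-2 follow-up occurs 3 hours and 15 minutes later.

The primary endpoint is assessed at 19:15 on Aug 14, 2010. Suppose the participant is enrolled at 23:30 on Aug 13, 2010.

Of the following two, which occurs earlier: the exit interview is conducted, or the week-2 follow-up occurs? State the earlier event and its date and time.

The primary endpoint is assessed: 19:15 Aug 14, 2010.
The exit interview is conducted: 19:15 Aug 14, 2010 + 10h30m = 05:45 Aug 15, 2010.
The participant is enrolled: 23:30 Aug 13, 2010.
Baseline assessment is done: 23:30 Aug 13, 2010 + 8h30m = 08:00 Aug 14, 2010.
The week-2 follow-up occurs: 08:00 Aug 14, 2010 + 3h15m = 11:15 Aug 14, 2010.
Comparing: the exit interview is conducted at 05:45 Aug 15, 2010 vs the week-2 follow-up occurs at 11:15 Aug 14, 2010. Earlier: the week-2 follow-up occurs.

The week-2 follow-up occurs — 11:15 on Aug 14, 2010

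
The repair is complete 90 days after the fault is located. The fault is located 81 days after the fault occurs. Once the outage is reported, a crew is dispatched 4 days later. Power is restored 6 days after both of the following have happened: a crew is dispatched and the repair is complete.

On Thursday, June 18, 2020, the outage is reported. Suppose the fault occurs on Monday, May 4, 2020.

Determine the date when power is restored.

Wednesday, October 28, 2020

The outage is reported: Jun 18, 2020.
A crew is dispatched: Jun 18, 2020 + 4 days = Jun 22, 2020.
The fault occurs: May 4, 2020.
The fault is located: May 4, 2020 + 81 days = Jul 24, 2020.
The repair is complete: Jul 24, 2020 + 90 days = Oct 22, 2020.
Both prerequisites met — a crew is dispatched (Jun 22, 2020), the repair is complete (Oct 22, 2020); the later is Oct 22, 2020.
Power is restored: Oct 22, 2020 + 6 days = Oct 28, 2020.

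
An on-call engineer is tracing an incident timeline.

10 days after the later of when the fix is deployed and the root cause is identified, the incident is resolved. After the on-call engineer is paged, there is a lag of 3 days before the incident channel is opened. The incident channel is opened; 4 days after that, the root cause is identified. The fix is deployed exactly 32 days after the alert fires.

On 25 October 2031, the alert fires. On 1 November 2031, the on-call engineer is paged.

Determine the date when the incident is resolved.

6 December 2031

The alert fires: Oct 25, 2031.
The fix is deployed: Oct 25, 2031 + 32 days = Nov 26, 2031.
The on-call engineer is paged: Nov 1, 2031.
The incident channel is opened: Nov 1, 2031 + 3 days = Nov 4, 2031.
The root cause is identified: Nov 4, 2031 + 4 days = Nov 8, 2031.
Both prerequisites met — the fix is deployed (Nov 26, 2031), the root cause is identified (Nov 8, 2031); the later is Nov 26, 2031.
The incident is resolved: Nov 26, 2031 + 10 days = Dec 6, 2031.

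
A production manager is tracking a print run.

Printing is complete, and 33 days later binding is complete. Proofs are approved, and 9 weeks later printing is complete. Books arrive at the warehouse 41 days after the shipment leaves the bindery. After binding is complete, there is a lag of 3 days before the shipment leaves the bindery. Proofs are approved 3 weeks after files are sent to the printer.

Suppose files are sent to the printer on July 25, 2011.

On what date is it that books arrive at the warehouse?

Files are sent to the printer: Jul 25, 2011.
Proofs are approved: Jul 25, 2011 + 3 weeks = Aug 15, 2011.
Printing is complete: Aug 15, 2011 + 9 weeks = Oct 17, 2011.
Binding is complete: Oct 17, 2011 + 33 days = Nov 19, 2011.
The shipment leaves the bindery: Nov 19, 2011 + 3 days = Nov 22, 2011.
Books arrive at the warehouse: Nov 22, 2011 + 41 days = Jan 2, 2012.

January 2, 2012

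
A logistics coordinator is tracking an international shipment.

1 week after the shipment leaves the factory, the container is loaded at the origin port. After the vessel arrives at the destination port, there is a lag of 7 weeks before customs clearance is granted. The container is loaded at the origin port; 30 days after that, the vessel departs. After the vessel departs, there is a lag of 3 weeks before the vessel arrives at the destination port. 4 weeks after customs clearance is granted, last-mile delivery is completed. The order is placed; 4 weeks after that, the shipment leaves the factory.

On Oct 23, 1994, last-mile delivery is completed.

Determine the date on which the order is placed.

May 13, 1994

Last-mile delivery is completed: Oct 23, 1994.
Customs clearance is granted: Oct 23, 1994 − 4 weeks = Sep 25, 1994.
The vessel arrives at the destination port: Sep 25, 1994 − 7 weeks = Aug 7, 1994.
The vessel departs: Aug 7, 1994 − 3 weeks = Jul 17, 1994.
The container is loaded at the origin port: Jul 17, 1994 − 30 days = Jun 17, 1994.
The shipment leaves the factory: Jun 17, 1994 − 1 week = Jun 10, 1994.
The order is placed: Jun 10, 1994 − 4 weeks = May 13, 1994.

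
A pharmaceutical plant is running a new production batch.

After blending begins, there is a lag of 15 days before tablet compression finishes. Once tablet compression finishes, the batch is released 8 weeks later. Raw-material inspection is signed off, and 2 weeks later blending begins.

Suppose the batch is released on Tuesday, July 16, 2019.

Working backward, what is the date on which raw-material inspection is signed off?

The batch is released: Jul 16, 2019.
Tablet compression finishes: Jul 16, 2019 − 8 weeks = May 21, 2019.
Blending begins: May 21, 2019 − 15 days = May 6, 2019.
Raw-material inspection is signed off: May 6, 2019 − 2 weeks = Apr 22, 2019.

Monday, April 22, 2019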